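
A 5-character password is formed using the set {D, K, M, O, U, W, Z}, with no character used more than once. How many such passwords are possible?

With no repetition, fill the 5 characters in order: 7 choices, then 6, down to 3.
That product is 7 × 6 × 5 × 4 × 3 = 2520.

2520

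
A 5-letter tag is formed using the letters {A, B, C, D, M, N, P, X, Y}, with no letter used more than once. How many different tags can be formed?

15120

This is a permutation of 5 out of 9: P(9,5) = 9!/4!.
9 × 8 × 7 × 6 × 5 = 15120.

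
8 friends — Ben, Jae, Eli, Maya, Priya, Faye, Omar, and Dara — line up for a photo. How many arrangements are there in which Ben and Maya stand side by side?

Treat {Ben, Maya} as a single unit. There are 7 units to order, and the pair itself can be ordered 2 ways.
So the count is 2·(7)! = 10080.

10080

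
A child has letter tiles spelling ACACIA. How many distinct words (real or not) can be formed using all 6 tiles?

Letter multiplicities in ACACIA: A×3, C×2, I×1.
So there are 6! / (3!·2!) = 60 distinguishable arrangements.

60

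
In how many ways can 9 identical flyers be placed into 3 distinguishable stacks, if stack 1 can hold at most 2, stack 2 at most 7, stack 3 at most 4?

Without the upper bounds there are C(11,2) = 55 ways to split 9 among 3 stacks.
Subtract solutions that violate a single cap (substitute x_i' = x_i − (cap_i+1)): x_1 ≥ 3 gives C(8,2) = 28; x_2 ≥ 8 gives C(3,2) = 3; x_3 ≥ 5 gives C(6,2) = 15. Together 46.
Add back pairs where two caps are both exceeded: 0 + 3 + 0 = 3.
By inclusion–exclusion the count is 55 − 46 + 3 = 12.

12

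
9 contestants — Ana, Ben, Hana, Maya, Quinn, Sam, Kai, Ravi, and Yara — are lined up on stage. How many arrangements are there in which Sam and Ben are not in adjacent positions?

282240

There are 9! = 362880 arrangements in all. If Sam and Ben are adjacent, merging them into one block gives 2·(8)! = 80640 arrangements.
Complementary counting: 362880 − 80640 = 282240.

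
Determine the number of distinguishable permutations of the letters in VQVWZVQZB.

15120

The 9 letters of VQVWZVQZB have repeats: Q appearing twice, V appearing 3 times, and Z appearing twice.
Dividing 9! = 362880 by 3!·2!·2! = 24 for the repeated letters gives 15120.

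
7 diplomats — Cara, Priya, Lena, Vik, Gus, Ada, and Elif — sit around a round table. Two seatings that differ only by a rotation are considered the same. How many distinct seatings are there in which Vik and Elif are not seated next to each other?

480

All circular seatings of 7 people number (6)! = 720.
Seatings with Vik beside Elif: treat them as a block with 2 internal orders, giving 2 × (5)! = 240.
Subtracting, 720 − 240 = 480.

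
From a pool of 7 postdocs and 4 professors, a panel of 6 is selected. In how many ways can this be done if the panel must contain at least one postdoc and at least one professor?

With no constraint there are C(11,6) = 462 possible selections.
Selections missing a whole group: no postdocs → C(4,6) = 0; no professors → C(7,6) = 7.
Both groups omitted at once is impossible, so 462 − 7 = 455.

455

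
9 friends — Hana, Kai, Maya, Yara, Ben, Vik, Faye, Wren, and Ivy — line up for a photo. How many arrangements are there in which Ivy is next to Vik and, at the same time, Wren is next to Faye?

Treat {Ivy,Vik} as one block (2 orders) and {Wren,Faye} as another (2 orders).
That leaves 7 units to arrange: 2 × 2 × 7! = 4 × 5040 = 20160.

20160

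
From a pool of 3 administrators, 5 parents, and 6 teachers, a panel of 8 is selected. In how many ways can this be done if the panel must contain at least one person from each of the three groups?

2828

Total 8-person selections from all 14: C(14,8) = 3003.
Selections missing a whole group: no administrators → C(11,8) = 165; no parents → C(9,8) = 9; no teachers → C(8,8) = 1.
Add back selections omitting two groups (i.e. drawn from a single group): C(3,8) + C(5,8) + C(6,8) = 0.
By inclusion–exclusion: 3003 − 175 + 0 = 2828.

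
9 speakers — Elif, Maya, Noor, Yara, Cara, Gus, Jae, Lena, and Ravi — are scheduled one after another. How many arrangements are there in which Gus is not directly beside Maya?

282240

Of the 9! = 362880 arrangements, those with Gus and Maya adjacent number 2 × 8! = 80640 (treat the pair as a block with 2 internal orders).
So 362880 − 80640 = 282240 arrangements keep them apart.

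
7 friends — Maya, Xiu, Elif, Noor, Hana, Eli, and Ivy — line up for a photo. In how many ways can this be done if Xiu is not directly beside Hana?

Of the 7! = 5040 arrangements, those with Xiu and Hana adjacent number 2 × 6! = 1440 (treat the pair as a block with 2 internal orders).
So 5040 − 1440 = 3600 arrangements keep them apart.

3600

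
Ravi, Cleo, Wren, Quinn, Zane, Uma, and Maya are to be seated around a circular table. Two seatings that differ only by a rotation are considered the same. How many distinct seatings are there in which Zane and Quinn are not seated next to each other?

480

All circular seatings of 7 people number (6)! = 720.
Those with Zane next to Quinn: fuse the pair into one unit and seat 6 units around a circle — 2·(5)! = 240.
Subtracting, 720 − 240 = 480.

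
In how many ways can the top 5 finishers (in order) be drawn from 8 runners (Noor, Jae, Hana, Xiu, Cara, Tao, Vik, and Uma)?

6720

There are 8 choices for 1st place, 7 for 2nd, and so on down to 4 for position 5.
That gives 8 × 7 × 6 × 5 × 4 = 6720.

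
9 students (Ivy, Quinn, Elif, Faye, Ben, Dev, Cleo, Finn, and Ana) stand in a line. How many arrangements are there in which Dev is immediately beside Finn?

80640

Glue Dev and Finn into one block (2 internal orders), leaving 8 units to arrange in a row.
So the count is 2·(8)! = 80640.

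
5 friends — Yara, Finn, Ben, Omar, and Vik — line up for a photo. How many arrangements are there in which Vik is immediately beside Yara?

48

Treat {Vik, Yara} as a single unit. There are 4 units to order, and the pair itself can be ordered 2 ways.
So the count is 2·(4)! = 48.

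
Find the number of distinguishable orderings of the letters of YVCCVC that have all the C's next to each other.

Treat the 3 copies of C as a single block. The multiset to arrange is then {CCC, V, V, Y}, 4 items in all.
That gives (4)!/(2!) = 12 arrangements.

12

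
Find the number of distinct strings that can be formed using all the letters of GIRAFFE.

GIRAFFE has 7 letters with F appearing twice.
Dividing 7! = 5040 by 2! = 2 for the repeated letters gives 2520.

2520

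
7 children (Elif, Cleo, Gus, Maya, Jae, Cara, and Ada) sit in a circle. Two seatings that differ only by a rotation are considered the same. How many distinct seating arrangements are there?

Seat Elif anywhere (absorbing the rotational symmetry), then permute the other 6: (6)! = 720.

720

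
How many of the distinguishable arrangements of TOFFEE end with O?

With the last slot taken by O, it remains to arrange the other 5 letters (TFFEE).
Those 5 letters have E appearing twice and F appearing twice, giving (5)!/(2!·2!) = 30.

30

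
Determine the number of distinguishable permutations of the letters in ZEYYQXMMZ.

ZEYYQXMMZ has 9 letters with M appearing twice, Y appearing twice, and Z appearing twice.
The number of distinct arrangements is 9!/(2!·2!·2!) = 362880/8 = 45360.

45360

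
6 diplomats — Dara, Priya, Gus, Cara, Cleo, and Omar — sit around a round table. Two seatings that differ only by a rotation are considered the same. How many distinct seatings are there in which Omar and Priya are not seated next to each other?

72

Without the restriction there are (5)! = 120 seatings.
Those with Omar next to Priya: fuse the pair into one unit and seat 5 units around a circle — 2·(4)! = 48.
Subtracting, 120 − 48 = 72.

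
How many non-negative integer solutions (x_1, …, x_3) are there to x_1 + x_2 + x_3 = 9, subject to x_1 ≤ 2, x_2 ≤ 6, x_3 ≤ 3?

By stars and bars, unrestricted non-negative solutions to x_1+…+x_3 = 9 number C(9+2,2) = 55.
Subtract solutions that violate a single cap (substitute x_i' = x_i − (cap_i+1)): x_1 ≥ 3 gives C(8,2) = 28; x_2 ≥ 7 gives C(4,2) = 6; x_3 ≥ 4 gives C(7,2) = 21. Together 55.
Add back pairs where two caps are both exceeded: 0 + 6 + 0 = 6.
By inclusion–exclusion the count is 55 − 55 + 6 = 6.

6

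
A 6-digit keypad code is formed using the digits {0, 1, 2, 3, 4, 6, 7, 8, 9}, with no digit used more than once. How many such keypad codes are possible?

60480

With no repetition, fill the 6 digits in order: 9 choices, then 8, down to 4.
That product is 9 × 8 × 7 × 6 × 5 × 4 = 60480.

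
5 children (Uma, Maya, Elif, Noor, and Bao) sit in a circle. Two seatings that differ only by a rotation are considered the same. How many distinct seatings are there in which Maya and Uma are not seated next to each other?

All circular seatings of 5 people number (4)! = 24.
Seatings with Maya beside Uma: treat them as a block with 2 internal orders, giving 2 × (3)! = 12.
Subtracting, 24 − 12 = 12.

12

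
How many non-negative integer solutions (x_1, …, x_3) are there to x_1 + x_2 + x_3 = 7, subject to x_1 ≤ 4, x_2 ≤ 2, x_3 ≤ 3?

By stars and bars, unrestricted non-negative solutions to x_1+…+x_3 = 7 number C(7+2,2) = 36.
Subtract solutions that violate a single cap (substitute x_i' = x_i − (cap_i+1)): x_1 ≥ 5 gives C(4,2) = 6; x_2 ≥ 3 gives C(6,2) = 15; x_3 ≥ 4 gives C(5,2) = 10. Together 31.
Add back pairs where two caps are both exceeded: 0 + 0 + 1 = 1.
By inclusion–exclusion the count is 36 − 31 + 1 = 6.

6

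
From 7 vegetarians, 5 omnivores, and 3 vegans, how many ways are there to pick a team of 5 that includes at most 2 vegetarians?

Split by how many vegetarians are chosen (0 through 2).
Sum: C(7,0)·C(8,5) + C(7,1)·C(8,4) + C(7,2)·C(8,3) = 56 + 490 + 1176 = 1722.

1722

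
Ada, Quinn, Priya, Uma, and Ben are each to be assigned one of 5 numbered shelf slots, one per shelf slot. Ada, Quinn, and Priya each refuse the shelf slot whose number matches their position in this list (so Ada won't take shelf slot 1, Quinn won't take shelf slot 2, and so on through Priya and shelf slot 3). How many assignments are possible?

Let Aᵢ (for i ∈ {1, 2, 3}) be the placements that put person i in their forbidden shelf slot. Any j of these fix j positions, leaving (5−j)! ways to fill the rest, and there are C(3,j) ways to pick which j.
By inclusion–exclusion, the number of valid placements is Σ_{j=0}^{3} (−1)^j C(3,j)·(5−j)!.
Computing: 120 − 72 + 18 − 2 = 64.

64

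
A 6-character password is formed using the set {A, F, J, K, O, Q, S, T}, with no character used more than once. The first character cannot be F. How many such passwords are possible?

17640

The first character has 8−1 = 7 choices (anything except F).
The remaining 5 characters are filled from the other 7 symbols without repetition: 7 × 6 × 5 × 4 × 3 = 2520.
Total: 7 × 2520 = 17640.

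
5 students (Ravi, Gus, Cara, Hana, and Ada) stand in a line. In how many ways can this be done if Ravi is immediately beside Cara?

Treat {Ravi, Cara} as a single unit. There are 4 units to order, and the pair itself can be ordered 2 ways.
So the count is 2·(4)! = 48.

48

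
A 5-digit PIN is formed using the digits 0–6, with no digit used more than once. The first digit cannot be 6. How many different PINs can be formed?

The first digit has 7−1 = 6 choices (anything except 6).
The remaining 4 digits are filled from the other 6 symbols without repetition: 6 × 5 × 4 × 3 = 360.
Total: 6 × 360 = 2160.

2160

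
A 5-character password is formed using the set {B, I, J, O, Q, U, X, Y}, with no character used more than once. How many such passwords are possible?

6720

Choose and order 5 of the 8 symbols: the first character has 8 options, the next 7, and so on down to 4.
8 × 7 × 6 × 5 × 4 = 6720.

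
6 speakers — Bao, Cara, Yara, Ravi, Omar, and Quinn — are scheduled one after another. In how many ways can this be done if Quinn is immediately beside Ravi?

240

Treat {Quinn, Ravi} as a single unit. There are 5 units to order, and the pair itself can be ordered 2 ways.
So the count is 2·(5)! = 240.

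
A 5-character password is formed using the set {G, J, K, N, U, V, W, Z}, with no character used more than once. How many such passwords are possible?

6720

With no repetition, fill the 5 characters in order: 8 choices, then 7, down to 4.
8 × 7 × 6 × 5 × 4 = 6720.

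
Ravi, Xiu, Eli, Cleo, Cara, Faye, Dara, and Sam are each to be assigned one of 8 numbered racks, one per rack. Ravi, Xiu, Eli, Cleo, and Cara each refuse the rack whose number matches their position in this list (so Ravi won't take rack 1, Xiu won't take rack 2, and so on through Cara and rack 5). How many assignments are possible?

Let Aᵢ (for 1 ≤ i ≤ 5) be the placements that put person i in their forbidden rack. Any j of these fix j positions, leaving (8−j)! ways to fill the rest, and there are C(5,j) ways to pick which j.
By inclusion–exclusion, the number of valid placements is Σ_{j=0}^{5} (−1)^j C(5,j)·(8−j)!.
Computing: 40320 − 25200 + 7200 − 1200 + 120 − 6 = 21234.

21234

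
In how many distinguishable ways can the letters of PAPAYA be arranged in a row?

Letter multiplicities in PAPAYA: A×3, P×2, Y×1.
So there are 6! / (3!·2!) = 60 distinguishable arrangements.

60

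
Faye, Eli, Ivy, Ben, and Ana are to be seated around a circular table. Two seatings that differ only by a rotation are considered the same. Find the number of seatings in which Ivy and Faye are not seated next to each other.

All circular seatings of 5 people number (4)! = 24.
Seatings with Ivy beside Faye: treat them as a block with 2 internal orders, giving 2 × (3)! = 12.
Subtracting, 24 − 12 = 12.

12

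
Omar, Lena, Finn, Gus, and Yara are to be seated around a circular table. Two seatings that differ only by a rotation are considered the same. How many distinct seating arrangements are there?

Around a circle, 5 distinct people have 5!/5 = (4)! = 24 rotationally distinct seatings.

24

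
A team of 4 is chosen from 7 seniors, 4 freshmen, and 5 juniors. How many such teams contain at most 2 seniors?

1470

Split by how many seniors are chosen (0 through 2).
Sum: C(7,0)·C(9,4) + C(7,1)·C(9,3) + C(7,2)·C(9,2) = 126 + 588 + 756 = 1470.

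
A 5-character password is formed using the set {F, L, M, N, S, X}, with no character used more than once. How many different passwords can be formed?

This is a permutation of 5 out of 6: P(6,5) = 6!/1!.
That product is 6 × 5 × 4 × 3 × 2 = 720.

720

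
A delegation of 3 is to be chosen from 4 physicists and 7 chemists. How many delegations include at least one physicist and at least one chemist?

126

Unrestricted: C(11,3) = 165 ways to pick any 3 of the 11.
Subtract selections that omit an entire group: no physicists → C(7,3) = 35; no chemists → C(4,3) = 4.
Both groups omitted at once is impossible, so 165 − 39 = 126.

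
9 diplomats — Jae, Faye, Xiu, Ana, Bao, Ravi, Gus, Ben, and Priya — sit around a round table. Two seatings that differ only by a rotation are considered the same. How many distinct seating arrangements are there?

Around a circle, 9 distinct people have 9!/9 = (8)! = 40320 rotationally distinct seatings.

40320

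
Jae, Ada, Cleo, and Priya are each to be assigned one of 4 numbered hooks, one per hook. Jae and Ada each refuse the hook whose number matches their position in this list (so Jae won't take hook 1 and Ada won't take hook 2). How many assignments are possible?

Let Aᵢ (for i ∈ {1, 2}) be the placements that put person i in their forbidden hook. Any j of these fix j positions, leaving (4−j)! ways to fill the rest, and there are C(2,j) ways to pick which j.
By inclusion–exclusion, the number of valid placements is Σ_{j=0}^{2} (−1)^j C(2,j)·(4−j)!.
Computing: 24 − 12 + 2 = 14.

14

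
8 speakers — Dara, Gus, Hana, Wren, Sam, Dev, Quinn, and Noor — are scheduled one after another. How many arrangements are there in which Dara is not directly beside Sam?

Of the 8! = 40320 arrangements, those with Dara and Sam adjacent number 2 × 7! = 10080 (treat the pair as a block with 2 internal orders).
Complementary counting: 40320 − 10080 = 30240.

30240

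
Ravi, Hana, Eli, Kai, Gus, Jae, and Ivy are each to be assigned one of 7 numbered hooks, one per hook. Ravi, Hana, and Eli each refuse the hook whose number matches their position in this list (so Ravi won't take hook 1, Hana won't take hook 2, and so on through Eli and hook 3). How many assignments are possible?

Let Aᵢ (for i ∈ {1, 2, 3}) be the placements that put person i in their forbidden hook. Any j of these fix j positions, leaving (7−j)! ways to fill the rest, and there are C(3,j) ways to pick which j.
By inclusion–exclusion, the number of valid placements is Σ_{j=0}^{3} (−1)^j C(3,j)·(7−j)!.
Computing: 5040 − 2160 + 360 − 24 = 3216.

3216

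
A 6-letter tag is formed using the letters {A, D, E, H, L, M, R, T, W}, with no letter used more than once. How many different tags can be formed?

This is a permutation of 6 out of 9: P(9,6) = 9!/3!.
9 × 8 × 7 × 6 × 5 × 4 = 60480.

60480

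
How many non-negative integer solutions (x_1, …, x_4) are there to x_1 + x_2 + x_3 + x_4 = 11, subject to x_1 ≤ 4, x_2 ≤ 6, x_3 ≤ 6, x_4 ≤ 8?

Ignoring the caps, the number of non-negative solutions to x_1+…+x_4 = 11 is C(14,3) = 364.
Subtract solutions that violate a single cap (substitute x_i' = x_i − (cap_i+1)): x_1 ≥ 5 gives C(9,3) = 84; x_2 ≥ 7 gives C(7,3) = 35; x_3 ≥ 7 gives C(7,3) = 35; x_4 ≥ 9 gives C(5,3) = 10. Together 164.
No two caps can be exceeded simultaneously, so the pair terms are all 0.
By inclusion–exclusion the count is 364 − 164 + 0 = 200.

200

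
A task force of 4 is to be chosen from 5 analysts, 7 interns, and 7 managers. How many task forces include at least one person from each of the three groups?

1960

With no constraint there are C(19,4) = 3876 possible selections.
Subtract selections that omit an entire group: no analysts → C(14,4) = 1001; no interns → C(12,4) = 495; no managers → C(12,4) = 495.
Add back selections omitting two groups (i.e. drawn from a single group): C(5,4) + C(7,4) + C(7,4) = 75.
By inclusion–exclusion: 3876 − 1991 + 75 = 1960.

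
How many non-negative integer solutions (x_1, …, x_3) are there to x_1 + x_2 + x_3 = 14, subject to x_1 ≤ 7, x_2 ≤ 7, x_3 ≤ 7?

36

Without the upper bounds there are C(16,2) = 120 ways to split 14 among 3 variables.
Subtract solutions that violate a single cap (substitute x_i' = x_i − (cap_i+1)): x_1 ≥ 8 gives C(8,2) = 28; x_2 ≥ 8 gives C(8,2) = 28; x_3 ≥ 8 gives C(8,2) = 28. Together 84.
No two caps can be exceeded simultaneously, so the pair terms are all 0.
By inclusion–exclusion the count is 120 − 84 + 0 = 36.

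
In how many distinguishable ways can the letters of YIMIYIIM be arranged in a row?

Letter multiplicities in YIMIYIIM: I×4, M×2, Y×2.
So there are 8! / (4!·2!·2!) = 420 distinguishable arrangements.

420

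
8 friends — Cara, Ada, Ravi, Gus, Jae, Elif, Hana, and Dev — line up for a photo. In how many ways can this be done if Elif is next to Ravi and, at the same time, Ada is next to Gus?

2880

Treat {Elif,Ravi} as one block (2 orders) and {Ada,Gus} as another (2 orders).
That leaves 6 units to arrange: 2 × 2 × 6! = 4 × 720 = 2880.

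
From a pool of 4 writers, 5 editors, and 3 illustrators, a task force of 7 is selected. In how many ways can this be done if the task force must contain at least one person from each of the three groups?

747

With no constraint there are C(12,7) = 792 possible selections.
Subtract selections that omit an entire group: no writers → C(8,7) = 8; no editors → C(7,7) = 1; no illustrators → C(9,7) = 36.
Add back selections omitting two groups (i.e. drawn from a single group): C(4,7) + C(5,7) + C(3,7) = 0.
By inclusion–exclusion: 792 − 45 + 0 = 747.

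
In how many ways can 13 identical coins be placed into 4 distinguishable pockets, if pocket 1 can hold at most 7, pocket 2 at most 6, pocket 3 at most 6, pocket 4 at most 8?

301

By stars and bars, unrestricted non-negative solutions to x_1+…+x_4 = 13 number C(13+3,3) = 560.
Subtract solutions that violate a single cap (substitute x_i' = x_i − (cap_i+1)): x_1 ≥ 8 gives C(8,3) = 56; x_2 ≥ 7 gives C(9,3) = 84; x_3 ≥ 7 gives C(9,3) = 84; x_4 ≥ 9 gives C(7,3) = 35. Together 259.
No two caps can be exceeded simultaneously, so the pair terms are all 0.
By inclusion–exclusion the count is 560 − 259 + 0 = 301.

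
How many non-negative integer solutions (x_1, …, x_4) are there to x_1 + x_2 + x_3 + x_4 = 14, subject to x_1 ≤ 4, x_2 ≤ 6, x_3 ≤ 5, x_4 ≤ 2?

By stars and bars, unrestricted non-negative solutions to x_1+…+x_4 = 14 number C(14+3,3) = 680.
Subtract solutions that violate a single cap (substitute x_i' = x_i − (cap_i+1)): x_1 ≥ 5 gives C(12,3) = 220; x_2 ≥ 7 gives C(10,3) = 120; x_3 ≥ 6 gives C(11,3) = 165; x_4 ≥ 3 gives C(14,3) = 364. Together 869.
Add back pairs where two caps are both exceeded: 10 + 20 + 84 + 4 + 35 + 56 = 209.
Subtract triples: 0 + 0 + 1 + 0 = 1.
By inclusion–exclusion the count is 680 − 869 + 209 − 1 = 19.

19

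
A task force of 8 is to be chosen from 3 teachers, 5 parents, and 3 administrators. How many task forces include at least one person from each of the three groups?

163

Unrestricted: C(11,8) = 165 ways to pick any 8 of the 11.
Selections missing a whole group: no teachers → C(8,8) = 1; no parents → C(6,8) = 0; no administrators → C(8,8) = 1.
Add back selections omitting two groups (i.e. drawn from a single group): C(3,8) + C(5,8) + C(3,8) = 0.
By inclusion–exclusion: 165 − 2 + 0 = 163.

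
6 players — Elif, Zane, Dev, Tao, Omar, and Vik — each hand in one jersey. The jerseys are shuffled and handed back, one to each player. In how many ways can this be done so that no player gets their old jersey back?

265

This is the derangement count D_6: permutations of 6 items with no fixed point.
By inclusion–exclusion this is Σ_{j=0}^{6} (−1)^j C(6,j)·(6−j)!.
Computing: 720 − 720 + 360 − 120 + 30 − 6 + 1 = 265.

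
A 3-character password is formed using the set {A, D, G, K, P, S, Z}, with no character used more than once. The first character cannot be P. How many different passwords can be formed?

The first character has 7−1 = 6 choices (anything except P).
The remaining 2 characters are filled from the other 6 symbols without repetition: 6 × 5 = 30.
Total: 6 × 30 = 180.

180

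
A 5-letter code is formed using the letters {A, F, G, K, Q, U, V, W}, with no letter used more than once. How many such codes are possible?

6720

Choose and order 5 of the 8 symbols: the first letter has 8 options, the next 7, and so on down to 4.
8 × 7 × 6 × 5 × 4 = 6720.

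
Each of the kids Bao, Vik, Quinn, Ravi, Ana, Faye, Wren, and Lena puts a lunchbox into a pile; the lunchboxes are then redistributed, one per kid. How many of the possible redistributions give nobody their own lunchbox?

14833

This is the derangement count D_8: permutations of 8 items with no fixed point.
By inclusion–exclusion this is Σ_{j=0}^{8} (−1)^j C(8,j)·(8−j)!.
Computing: 40320 − 40320 + 20160 − 6720 + 1680 − 336 + 56 − 8 + 1 = 14833.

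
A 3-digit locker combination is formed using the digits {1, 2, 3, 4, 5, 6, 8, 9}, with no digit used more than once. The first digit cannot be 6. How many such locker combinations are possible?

The first digit has 8−1 = 7 choices (anything except 6).
The remaining 2 digits are filled from the other 7 symbols without repetition: 7 × 6 = 42.
Total: 7 × 42 = 294.

294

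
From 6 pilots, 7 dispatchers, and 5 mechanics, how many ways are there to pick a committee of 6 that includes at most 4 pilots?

Split by how many pilots are chosen (0 through 4).
Sum: C(6,0)·C(12,6) + C(6,1)·C(12,5) + C(6,2)·C(12,4) + C(6,3)·C(12,3) + C(6,4)·C(12,2) = 924 + 4752 + 7425 + 4400 + 990 = 18491.

18491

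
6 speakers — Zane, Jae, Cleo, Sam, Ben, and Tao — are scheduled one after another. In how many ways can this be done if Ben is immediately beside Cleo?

240

Treat {Ben, Cleo} as a single unit. There are 5 units to order, and the pair itself can be ordered 2 ways.
So the count is 2·(5)! = 240.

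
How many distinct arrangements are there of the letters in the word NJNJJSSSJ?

1260

Letter multiplicities in NJNJJSSSJ: J×4, N×2, S×3.
The number of distinct arrangements is 9!/(4!·3!·2!) = 362880/288 = 1260.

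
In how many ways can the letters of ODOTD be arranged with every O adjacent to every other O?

Treat the 2 copies of O as a single block. The multiset to arrange is then {OO, D, D, T}, 4 items in all.
That gives (4)!/(2!) = 12 arrangements.

12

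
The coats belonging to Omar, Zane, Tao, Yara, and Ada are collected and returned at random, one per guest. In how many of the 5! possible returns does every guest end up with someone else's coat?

44

This is the derangement count D_5: permutations of 5 items with no fixed point.
By inclusion–exclusion this is Σ_{j=0}^{5} (−1)^j C(5,j)·(5−j)!.
Computing: 120 − 120 + 60 − 20 + 5 − 1 = 44.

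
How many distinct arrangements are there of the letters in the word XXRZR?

Letter multiplicities in XXRZR: R×2, X×2, Z×1.
The number of distinct arrangements is 5!/(2!·2!) = 120/4 = 30.

30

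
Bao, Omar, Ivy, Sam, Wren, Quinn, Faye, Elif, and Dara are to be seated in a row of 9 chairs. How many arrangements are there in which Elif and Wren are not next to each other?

Of the 9! = 362880 arrangements, those with Elif and Wren adjacent number 2 × 8! = 80640 (treat the pair as a block with 2 internal orders).
So 362880 − 80640 = 282240 arrangements keep them apart.

282240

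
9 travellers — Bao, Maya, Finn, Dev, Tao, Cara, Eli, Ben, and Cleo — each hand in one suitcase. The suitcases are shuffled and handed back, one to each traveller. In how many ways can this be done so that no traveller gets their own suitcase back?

133496

Let Aᵢ be the assignments in which traveller i gets their own suitcase. We want the size of the complement of A₁∪…∪A_9.
By inclusion–exclusion this is Σ_{j=0}^{9} (−1)^j C(9,j)·(9−j)!.
Computing: 362880 − 362880 + 181440 − 60480 + 15120 − 3024 + 504 − 72 + 9 − 1 = 133496.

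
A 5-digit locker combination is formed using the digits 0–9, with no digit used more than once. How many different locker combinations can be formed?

This is a permutation of 5 out of 10: P(10,5) = 10!/5!.
10 × 9 × 8 × 7 × 6 = 30240.

30240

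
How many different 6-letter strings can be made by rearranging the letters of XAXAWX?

60

XAXAWX has 6 letters with A appearing twice and X appearing 3 times.
The number of distinct arrangements is 6!/(3!·2!) = 720/12 = 60.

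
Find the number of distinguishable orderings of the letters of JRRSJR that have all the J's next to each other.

20

Treat the 2 copies of J as a single block. The multiset to arrange is then {JJ, R, R, R, S}, 5 items in all.
That gives (5)!/(3!) = 20 arrangements.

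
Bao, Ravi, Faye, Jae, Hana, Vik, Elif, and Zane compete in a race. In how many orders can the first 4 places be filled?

1680

This is an ordered selection of 4 from 8: P(8,4).
That gives 8 × 7 × 6 × 5 = 1680.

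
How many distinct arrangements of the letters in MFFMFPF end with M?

30

With the last slot taken by M, it remains to arrange the other 6 letters (FFMFPF).
Those 6 letters have F appearing 4 times, giving (6)!/(4!) = 30.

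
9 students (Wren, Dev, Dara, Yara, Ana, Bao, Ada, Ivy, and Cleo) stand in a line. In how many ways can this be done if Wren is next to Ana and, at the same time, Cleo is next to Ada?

Treat {Wren,Ana} as one block (2 orders) and {Cleo,Ada} as another (2 orders).
That leaves 7 units to arrange: 2 × 2 × 7! = 4 × 5040 = 20160.

20160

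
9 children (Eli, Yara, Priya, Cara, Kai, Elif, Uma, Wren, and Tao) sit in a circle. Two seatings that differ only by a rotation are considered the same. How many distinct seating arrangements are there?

Seat Eli anywhere (absorbing the rotational symmetry), then permute the other 8: (8)! = 40320.

40320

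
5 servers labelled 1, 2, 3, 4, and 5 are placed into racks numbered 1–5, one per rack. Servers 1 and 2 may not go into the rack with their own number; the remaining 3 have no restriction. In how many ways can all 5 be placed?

78

Let Aᵢ (for i ∈ {1, 2}) be the placements that put server i in its forbidden rack. Any j of these fix j positions, leaving (5−j)! ways to fill the rest, and there are C(2,j) ways to pick which j.
By inclusion–exclusion, the number of valid placements is Σ_{j=0}^{2} (−1)^j C(2,j)·(5−j)!.
Computing: 120 − 48 + 6 = 78.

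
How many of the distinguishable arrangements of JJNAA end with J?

12

Fix J in the last position and arrange the remaining 4 letters.
Those 4 letters have A appearing twice, giving (4)!/(2!) = 12.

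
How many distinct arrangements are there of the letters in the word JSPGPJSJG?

The 9 letters of JSPGPJSJG have repeats: G appearing twice, J appearing 3 times, P appearing twice, and S appearing twice.
The number of distinct arrangements is 9!/(3!·2!·2!·2!) = 362880/48 = 7560.

7560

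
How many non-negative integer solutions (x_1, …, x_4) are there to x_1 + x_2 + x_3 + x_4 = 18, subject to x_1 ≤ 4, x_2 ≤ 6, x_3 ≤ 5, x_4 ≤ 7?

35

Without the upper bounds there are C(21,3) = 1330 ways to split 18 among 4 variables.
Subtract solutions that violate a single cap (substitute x_i' = x_i − (cap_i+1)): x_1 ≥ 5 gives C(16,3) = 560; x_2 ≥ 7 gives C(14,3) = 364; x_3 ≥ 6 gives C(15,3) = 455; x_4 ≥ 8 gives C(13,3) = 286. Together 1665.
Add back pairs where two caps are both exceeded: 84 + 120 + 56 + 56 + 20 + 35 = 371.
Subtract triples: 1 + 0 + 0 + 0 = 1.
By inclusion–exclusion the count is 1330 − 1665 + 371 − 1 = 35.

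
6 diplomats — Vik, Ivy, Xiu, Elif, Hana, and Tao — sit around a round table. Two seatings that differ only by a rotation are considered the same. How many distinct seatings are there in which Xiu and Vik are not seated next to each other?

All circular seatings of 6 people number (5)! = 120.
Seatings with Xiu beside Vik: treat them as a block with 2 internal orders, giving 2 × (4)! = 48.
Subtracting, 120 − 48 = 72.

72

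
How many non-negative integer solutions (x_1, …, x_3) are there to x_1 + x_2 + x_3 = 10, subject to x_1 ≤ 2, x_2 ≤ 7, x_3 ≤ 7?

18

Ignoring the caps, the number of non-negative solutions to x_1+…+x_3 = 10 is C(12,2) = 66.
Subtract solutions that violate a single cap (substitute x_i' = x_i − (cap_i+1)): x_1 ≥ 3 gives C(9,2) = 36; x_2 ≥ 8 gives C(4,2) = 6; x_3 ≥ 8 gives C(4,2) = 6. Together 48.
No two caps can be exceeded simultaneously, so the pair terms are all 0.
By inclusion–exclusion the count is 66 − 48 + 0 = 18.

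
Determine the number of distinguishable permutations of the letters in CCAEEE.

60

Letter multiplicities in CCAEEE: A×1, C×2, E×3.
So there are 6! / (3!·2!) = 60 distinguishable arrangements.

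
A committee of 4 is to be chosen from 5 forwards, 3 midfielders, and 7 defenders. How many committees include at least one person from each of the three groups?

630

Unrestricted: C(15,4) = 1365 ways to pick any 4 of the 15.
Selections missing a whole group: no forwards → C(10,4) = 210; no midfielders → C(12,4) = 495; no defenders → C(8,4) = 70.
Add back selections omitting two groups (i.e. drawn from a single group): C(5,4) + C(3,4) + C(7,4) = 40.
By inclusion–exclusion: 1365 − 775 + 40 = 630.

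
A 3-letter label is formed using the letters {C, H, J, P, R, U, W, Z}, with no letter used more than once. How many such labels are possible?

Choose and order 3 of the 8 symbols: the first letter has 8 options, the next 7, then 6.
That product is 8 × 7 × 6 = 336.

336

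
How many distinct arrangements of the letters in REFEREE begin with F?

With the first slot taken by F, it remains to arrange the other 6 letters (REEREE).
Those 6 letters have E appearing 4 times and R appearing twice, giving (6)!/(4!·2!) = 15.

15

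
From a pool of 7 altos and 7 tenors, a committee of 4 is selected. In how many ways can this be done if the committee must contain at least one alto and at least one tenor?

931

Unrestricted: C(14,4) = 1001 ways to pick any 4 of the 14.
Subtract selections that omit an entire group: no altos → C(7,4) = 35; no tenors → C(7,4) = 35.
Both groups omitted at once is impossible, so 1001 − 70 = 931.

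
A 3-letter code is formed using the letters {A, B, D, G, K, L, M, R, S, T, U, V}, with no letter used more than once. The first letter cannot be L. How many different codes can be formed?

The first letter has 12−1 = 11 choices (anything except L).
The remaining 2 letters are filled from the other 11 symbols without repetition: 11 × 10 = 110.
Total: 11 × 110 = 1210.

1210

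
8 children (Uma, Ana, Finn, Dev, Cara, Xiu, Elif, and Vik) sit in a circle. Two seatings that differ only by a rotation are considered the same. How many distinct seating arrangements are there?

5040

Fix one person's seat to break rotational symmetry; the remaining 7 people can be arranged in (7)! = 5040 ways.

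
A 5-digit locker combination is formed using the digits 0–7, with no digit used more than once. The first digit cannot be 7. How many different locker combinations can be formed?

5880

The first digit has 8−1 = 7 choices (anything except 7).
The remaining 4 digits are filled from the other 7 symbols without repetition: 7 × 6 × 5 × 4 = 840.
Total: 7 × 840 = 5880.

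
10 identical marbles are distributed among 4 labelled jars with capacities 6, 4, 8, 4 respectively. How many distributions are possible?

151

Without the upper bounds there are C(13,3) = 286 ways to split 10 among 4 jars.
Subtract solutions that violate a single cap (substitute x_i' = x_i − (cap_i+1)): x_1 ≥ 7 gives C(6,3) = 20; x_2 ≥ 5 gives C(8,3) = 56; x_3 ≥ 9 gives C(4,3) = 4; x_4 ≥ 5 gives C(8,3) = 56. Together 136.
Add back pairs where two caps are both exceeded: 0 + 0 + 0 + 0 + 1 + 0 = 1.
By inclusion–exclusion the count is 286 − 136 + 1 = 151.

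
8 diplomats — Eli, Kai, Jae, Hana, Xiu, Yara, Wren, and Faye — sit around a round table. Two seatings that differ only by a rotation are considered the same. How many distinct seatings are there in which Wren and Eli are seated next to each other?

Treat {Wren, Eli} as one unit (2 internal orders) and seat the resulting 7 units around the table: (6)! circular arrangements.
So 2 × (6)! = 2 × 720 = 1440.

1440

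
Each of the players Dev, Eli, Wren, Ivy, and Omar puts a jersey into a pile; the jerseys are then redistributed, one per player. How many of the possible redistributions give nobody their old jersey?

Let Aᵢ be the assignments in which player i gets their old jersey. We want the size of the complement of A₁∪…∪A_5.
By inclusion–exclusion this is Σ_{j=0}^{5} (−1)^j C(5,j)·(5−j)!.
Computing: 120 − 120 + 60 − 20 + 5 − 1 = 44.

44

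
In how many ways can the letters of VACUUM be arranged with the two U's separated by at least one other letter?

There are 6!/(2!) = 360 arrangements of VACUUM in total.
If the two U's are adjacent, glue them into one block, leaving 5 items to arrange: (5)! = 120 ways.
Subtracting, 360 − 120 = 240 arrangements keep the U's apart.

240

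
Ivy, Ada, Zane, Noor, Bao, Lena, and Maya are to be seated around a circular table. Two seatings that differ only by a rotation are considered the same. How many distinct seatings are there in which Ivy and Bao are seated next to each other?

240

Treat {Ivy, Bao} as one unit (2 internal orders) and seat the resulting 6 units around the table: (5)! circular arrangements.
So 2 × (5)! = 2 × 120 = 240.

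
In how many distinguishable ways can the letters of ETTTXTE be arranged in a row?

The 7 letters of ETTTXTE have repeats: E appearing twice and T appearing 4 times.
Dividing 7! = 5040 by 4!·2! = 48 for the repeated letters gives 105.

105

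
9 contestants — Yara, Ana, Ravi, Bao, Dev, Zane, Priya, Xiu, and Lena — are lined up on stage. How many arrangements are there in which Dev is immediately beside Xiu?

80640

Place the 7 others and the Dev-Xiu pair as 8 objects in a line; the pair has 2 internal arrangements.
That gives 2 × 8! = 2 × 40320 = 80640.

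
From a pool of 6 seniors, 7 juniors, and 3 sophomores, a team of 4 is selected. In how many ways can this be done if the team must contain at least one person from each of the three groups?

819

With no constraint there are C(16,4) = 1820 possible selections.
Selections missing a whole group: no seniors → C(10,4) = 210; no juniors → C(9,4) = 126; no sophomores → C(13,4) = 715.
Add back selections omitting two groups (i.e. drawn from a single group): C(6,4) + C(7,4) + C(3,4) = 50.
By inclusion–exclusion: 1820 − 1051 + 50 = 819.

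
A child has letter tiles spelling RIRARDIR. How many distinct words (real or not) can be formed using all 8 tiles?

840

RIRARDIR has 8 letters with I appearing twice and R appearing 4 times.
Dividing 8! = 40320 by 4!·2! = 48 for the repeated letters gives 840.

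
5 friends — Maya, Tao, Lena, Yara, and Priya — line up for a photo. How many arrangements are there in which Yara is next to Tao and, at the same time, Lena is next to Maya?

Treat {Yara,Tao} as one block (2 orders) and {Lena,Maya} as another (2 orders).
That leaves 3 units to arrange: 2 × 2 × 3! = 4 × 6 = 24.

24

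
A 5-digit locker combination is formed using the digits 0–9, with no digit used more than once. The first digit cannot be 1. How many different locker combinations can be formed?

27216

The first digit has 10−1 = 9 choices (anything except 1).
The remaining 4 digits are filled from the other 9 symbols without repetition: 9 × 8 × 7 × 6 = 3024.
Total: 9 × 3024 = 27216.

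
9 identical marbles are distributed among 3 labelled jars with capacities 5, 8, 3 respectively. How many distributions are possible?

23

By stars and bars, unrestricted non-negative solutions to x_1+…+x_3 = 9 number C(9+2,2) = 55.
Subtract solutions that violate a single cap (substitute x_i' = x_i − (cap_i+1)): x_1 ≥ 6 gives C(5,2) = 10; x_2 ≥ 9 gives C(2,2) = 1; x_3 ≥ 4 gives C(7,2) = 21. Together 32.
No two caps can be exceeded simultaneously, so the pair terms are all 0.
By inclusion–exclusion the count is 55 − 32 + 0 = 23.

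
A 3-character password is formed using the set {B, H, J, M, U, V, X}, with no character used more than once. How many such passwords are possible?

210

This is a permutation of 3 out of 7: P(7,3) = 7!/4!.
That product is 7 × 6 × 5 = 210.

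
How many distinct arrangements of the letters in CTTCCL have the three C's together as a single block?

Treat the 3 copies of C as a single block. The multiset to arrange is then {CCC, L, T, T}, 4 items in all.
That gives (4)!/(2!) = 12 arrangements.

12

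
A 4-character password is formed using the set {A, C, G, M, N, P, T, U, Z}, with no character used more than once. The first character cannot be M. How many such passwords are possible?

2688

The first character has 9−1 = 8 choices (anything except M).
The remaining 3 characters are filled from the other 8 symbols without repetition: 8 × 7 × 6 = 336.
Total: 8 × 336 = 2688.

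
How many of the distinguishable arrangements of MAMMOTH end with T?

Fix T in the last position and arrange the remaining 6 letters.
Those 6 letters have M appearing 3 times, giving (6)!/(3!) = 120.

120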